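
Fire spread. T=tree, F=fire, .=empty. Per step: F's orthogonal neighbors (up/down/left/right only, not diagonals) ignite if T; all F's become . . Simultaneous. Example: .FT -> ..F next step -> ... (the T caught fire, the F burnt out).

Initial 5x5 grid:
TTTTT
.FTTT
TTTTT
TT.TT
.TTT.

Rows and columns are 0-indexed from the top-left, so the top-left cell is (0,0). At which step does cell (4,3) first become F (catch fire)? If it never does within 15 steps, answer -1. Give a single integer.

Step 1: cell (4,3)='T' (+3 fires, +1 burnt)
Step 2: cell (4,3)='T' (+6 fires, +3 burnt)
Step 3: cell (4,3)='T' (+5 fires, +6 burnt)
Step 4: cell (4,3)='T' (+4 fires, +5 burnt)
Step 5: cell (4,3)='F' (+2 fires, +4 burnt)
  -> target ignites at step 5
Step 6: cell (4,3)='.' (+0 fires, +2 burnt)
  fire out at step 6

5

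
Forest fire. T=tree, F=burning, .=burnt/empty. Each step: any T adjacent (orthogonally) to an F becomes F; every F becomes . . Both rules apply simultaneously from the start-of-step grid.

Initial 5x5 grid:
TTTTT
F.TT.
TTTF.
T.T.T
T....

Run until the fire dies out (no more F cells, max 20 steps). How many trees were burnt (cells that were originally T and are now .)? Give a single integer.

Step 1: +4 fires, +2 burnt (F count now 4)
Step 2: +6 fires, +4 burnt (F count now 6)
Step 3: +3 fires, +6 burnt (F count now 3)
Step 4: +0 fires, +3 burnt (F count now 0)
Fire out after step 4
Initially T: 14, now '.': 24
Total burnt (originally-T cells now '.'): 13

Answer: 13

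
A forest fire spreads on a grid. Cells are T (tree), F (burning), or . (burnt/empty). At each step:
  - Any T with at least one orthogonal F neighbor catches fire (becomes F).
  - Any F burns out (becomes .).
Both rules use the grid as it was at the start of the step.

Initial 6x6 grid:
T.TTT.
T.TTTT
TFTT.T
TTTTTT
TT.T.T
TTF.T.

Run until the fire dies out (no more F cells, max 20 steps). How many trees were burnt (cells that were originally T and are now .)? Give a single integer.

Step 1: +4 fires, +2 burnt (F count now 4)
Step 2: +7 fires, +4 burnt (F count now 7)
Step 3: +5 fires, +7 burnt (F count now 5)
Step 4: +4 fires, +5 burnt (F count now 4)
Step 5: +3 fires, +4 burnt (F count now 3)
Step 6: +2 fires, +3 burnt (F count now 2)
Step 7: +0 fires, +2 burnt (F count now 0)
Fire out after step 7
Initially T: 26, now '.': 35
Total burnt (originally-T cells now '.'): 25

Answer: 25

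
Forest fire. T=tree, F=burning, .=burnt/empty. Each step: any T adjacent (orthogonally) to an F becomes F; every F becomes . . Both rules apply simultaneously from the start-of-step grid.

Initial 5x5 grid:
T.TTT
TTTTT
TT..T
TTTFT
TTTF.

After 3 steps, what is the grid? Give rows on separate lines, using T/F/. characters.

Step 1: 3 trees catch fire, 2 burn out
  T.TTT
  TTTTT
  TT..T
  TTF.F
  TTF..
Step 2: 3 trees catch fire, 3 burn out
  T.TTT
  TTTTT
  TT..F
  TF...
  TF...
Step 3: 4 trees catch fire, 3 burn out
  T.TTT
  TTTTF
  TF...
  F....
  F....

T.TTT
TTTTF
TF...
F....
F....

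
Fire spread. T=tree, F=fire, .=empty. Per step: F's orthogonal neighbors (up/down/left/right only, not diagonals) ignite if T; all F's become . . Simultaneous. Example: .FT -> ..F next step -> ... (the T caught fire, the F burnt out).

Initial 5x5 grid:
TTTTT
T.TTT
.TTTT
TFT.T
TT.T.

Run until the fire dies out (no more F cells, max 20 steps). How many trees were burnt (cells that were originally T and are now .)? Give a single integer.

Answer: 18

Derivation:
Step 1: +4 fires, +1 burnt (F count now 4)
Step 2: +2 fires, +4 burnt (F count now 2)
Step 3: +2 fires, +2 burnt (F count now 2)
Step 4: +3 fires, +2 burnt (F count now 3)
Step 5: +4 fires, +3 burnt (F count now 4)
Step 6: +2 fires, +4 burnt (F count now 2)
Step 7: +1 fires, +2 burnt (F count now 1)
Step 8: +0 fires, +1 burnt (F count now 0)
Fire out after step 8
Initially T: 19, now '.': 24
Total burnt (originally-T cells now '.'): 18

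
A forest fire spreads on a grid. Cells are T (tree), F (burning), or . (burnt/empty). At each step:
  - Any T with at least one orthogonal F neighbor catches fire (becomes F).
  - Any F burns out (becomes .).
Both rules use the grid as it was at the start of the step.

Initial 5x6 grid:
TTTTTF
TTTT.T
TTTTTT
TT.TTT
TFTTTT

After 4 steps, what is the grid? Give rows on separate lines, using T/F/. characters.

Step 1: 5 trees catch fire, 2 burn out
  TTTTF.
  TTTT.F
  TTTTTT
  TF.TTT
  F.FTTT
Step 2: 5 trees catch fire, 5 burn out
  TTTF..
  TTTT..
  TFTTTF
  F..TTT
  ...FTT
Step 3: 9 trees catch fire, 5 burn out
  TTF...
  TFTF..
  F.FTF.
  ...FTF
  ....FT
Step 4: 6 trees catch fire, 9 burn out
  TF....
  F.F...
  ...F..
  ....F.
  .....F

TF....
F.F...
...F..
....F.
.....F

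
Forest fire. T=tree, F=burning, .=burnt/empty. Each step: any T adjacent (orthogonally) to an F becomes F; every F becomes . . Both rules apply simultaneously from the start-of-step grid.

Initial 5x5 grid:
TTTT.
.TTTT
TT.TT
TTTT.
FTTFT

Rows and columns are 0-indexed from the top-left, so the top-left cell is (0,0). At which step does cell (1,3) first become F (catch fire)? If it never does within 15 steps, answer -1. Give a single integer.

Step 1: cell (1,3)='T' (+5 fires, +2 burnt)
Step 2: cell (1,3)='T' (+4 fires, +5 burnt)
Step 3: cell (1,3)='F' (+3 fires, +4 burnt)
  -> target ignites at step 3
Step 4: cell (1,3)='.' (+4 fires, +3 burnt)
Step 5: cell (1,3)='.' (+2 fires, +4 burnt)
Step 6: cell (1,3)='.' (+1 fires, +2 burnt)
Step 7: cell (1,3)='.' (+0 fires, +1 burnt)
  fire out at step 7

3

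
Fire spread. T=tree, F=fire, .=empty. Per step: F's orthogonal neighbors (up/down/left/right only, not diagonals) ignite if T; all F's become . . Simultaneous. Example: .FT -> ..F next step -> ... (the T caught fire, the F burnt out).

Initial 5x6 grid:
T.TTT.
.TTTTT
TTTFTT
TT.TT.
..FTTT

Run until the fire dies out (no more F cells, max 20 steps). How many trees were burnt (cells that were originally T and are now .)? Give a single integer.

Answer: 20

Derivation:
Step 1: +5 fires, +2 burnt (F count now 5)
Step 2: +7 fires, +5 burnt (F count now 7)
Step 3: +7 fires, +7 burnt (F count now 7)
Step 4: +1 fires, +7 burnt (F count now 1)
Step 5: +0 fires, +1 burnt (F count now 0)
Fire out after step 5
Initially T: 21, now '.': 29
Total burnt (originally-T cells now '.'): 20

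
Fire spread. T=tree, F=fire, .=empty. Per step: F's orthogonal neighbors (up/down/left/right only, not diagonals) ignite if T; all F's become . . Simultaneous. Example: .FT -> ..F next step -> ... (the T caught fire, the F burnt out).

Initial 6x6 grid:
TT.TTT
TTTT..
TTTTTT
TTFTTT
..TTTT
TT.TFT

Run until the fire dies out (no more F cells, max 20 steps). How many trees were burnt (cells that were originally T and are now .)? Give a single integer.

Step 1: +7 fires, +2 burnt (F count now 7)
Step 2: +7 fires, +7 burnt (F count now 7)
Step 3: +5 fires, +7 burnt (F count now 5)
Step 4: +4 fires, +5 burnt (F count now 4)
Step 5: +2 fires, +4 burnt (F count now 2)
Step 6: +1 fires, +2 burnt (F count now 1)
Step 7: +0 fires, +1 burnt (F count now 0)
Fire out after step 7
Initially T: 28, now '.': 34
Total burnt (originally-T cells now '.'): 26

Answer: 26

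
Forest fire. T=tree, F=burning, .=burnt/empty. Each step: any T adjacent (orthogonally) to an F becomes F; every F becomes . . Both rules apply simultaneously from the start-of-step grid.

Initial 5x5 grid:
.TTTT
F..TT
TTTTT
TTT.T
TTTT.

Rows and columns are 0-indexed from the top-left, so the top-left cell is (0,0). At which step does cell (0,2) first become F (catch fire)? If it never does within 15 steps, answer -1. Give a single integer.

Step 1: cell (0,2)='T' (+1 fires, +1 burnt)
Step 2: cell (0,2)='T' (+2 fires, +1 burnt)
Step 3: cell (0,2)='T' (+3 fires, +2 burnt)
Step 4: cell (0,2)='T' (+3 fires, +3 burnt)
Step 5: cell (0,2)='T' (+3 fires, +3 burnt)
Step 6: cell (0,2)='T' (+4 fires, +3 burnt)
Step 7: cell (0,2)='F' (+2 fires, +4 burnt)
  -> target ignites at step 7
Step 8: cell (0,2)='.' (+1 fires, +2 burnt)
Step 9: cell (0,2)='.' (+0 fires, +1 burnt)
  fire out at step 9

7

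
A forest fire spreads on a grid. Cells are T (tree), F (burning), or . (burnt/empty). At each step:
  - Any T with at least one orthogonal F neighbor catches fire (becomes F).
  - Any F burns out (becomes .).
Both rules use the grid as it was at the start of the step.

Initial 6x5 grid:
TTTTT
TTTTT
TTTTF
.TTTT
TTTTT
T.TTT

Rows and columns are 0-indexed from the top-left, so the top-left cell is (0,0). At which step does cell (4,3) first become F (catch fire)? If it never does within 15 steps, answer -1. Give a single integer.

Step 1: cell (4,3)='T' (+3 fires, +1 burnt)
Step 2: cell (4,3)='T' (+5 fires, +3 burnt)
Step 3: cell (4,3)='F' (+6 fires, +5 burnt)
  -> target ignites at step 3
Step 4: cell (4,3)='.' (+6 fires, +6 burnt)
Step 5: cell (4,3)='.' (+4 fires, +6 burnt)
Step 6: cell (4,3)='.' (+2 fires, +4 burnt)
Step 7: cell (4,3)='.' (+1 fires, +2 burnt)
Step 8: cell (4,3)='.' (+0 fires, +1 burnt)
  fire out at step 8

3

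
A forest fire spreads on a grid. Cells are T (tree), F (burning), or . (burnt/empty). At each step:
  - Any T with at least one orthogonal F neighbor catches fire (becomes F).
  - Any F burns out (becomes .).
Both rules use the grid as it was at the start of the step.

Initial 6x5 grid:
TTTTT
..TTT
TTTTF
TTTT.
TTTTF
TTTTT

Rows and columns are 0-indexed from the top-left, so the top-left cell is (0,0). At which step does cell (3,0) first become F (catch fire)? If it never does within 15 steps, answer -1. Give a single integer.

Step 1: cell (3,0)='T' (+4 fires, +2 burnt)
Step 2: cell (3,0)='T' (+6 fires, +4 burnt)
Step 3: cell (3,0)='T' (+6 fires, +6 burnt)
Step 4: cell (3,0)='T' (+5 fires, +6 burnt)
Step 5: cell (3,0)='F' (+3 fires, +5 burnt)
  -> target ignites at step 5
Step 6: cell (3,0)='.' (+1 fires, +3 burnt)
Step 7: cell (3,0)='.' (+0 fires, +1 burnt)
  fire out at step 7

5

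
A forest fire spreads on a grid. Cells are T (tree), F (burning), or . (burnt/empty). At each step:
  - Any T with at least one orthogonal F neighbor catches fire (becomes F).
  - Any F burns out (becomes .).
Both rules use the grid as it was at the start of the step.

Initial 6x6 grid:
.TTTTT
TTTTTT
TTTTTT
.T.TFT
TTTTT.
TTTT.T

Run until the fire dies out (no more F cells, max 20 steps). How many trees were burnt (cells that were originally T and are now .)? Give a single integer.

Step 1: +4 fires, +1 burnt (F count now 4)
Step 2: +4 fires, +4 burnt (F count now 4)
Step 3: +6 fires, +4 burnt (F count now 6)
Step 4: +6 fires, +6 burnt (F count now 6)
Step 5: +6 fires, +6 burnt (F count now 6)
Step 6: +3 fires, +6 burnt (F count now 3)
Step 7: +0 fires, +3 burnt (F count now 0)
Fire out after step 7
Initially T: 30, now '.': 35
Total burnt (originally-T cells now '.'): 29

Answer: 29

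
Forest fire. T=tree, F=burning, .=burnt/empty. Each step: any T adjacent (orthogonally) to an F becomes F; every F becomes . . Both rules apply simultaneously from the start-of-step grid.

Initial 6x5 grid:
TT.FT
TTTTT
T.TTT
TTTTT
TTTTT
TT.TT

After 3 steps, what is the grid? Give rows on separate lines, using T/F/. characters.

Step 1: 2 trees catch fire, 1 burn out
  TT..F
  TTTFT
  T.TTT
  TTTTT
  TTTTT
  TT.TT
Step 2: 3 trees catch fire, 2 burn out
  TT...
  TTF.F
  T.TFT
  TTTTT
  TTTTT
  TT.TT
Step 3: 4 trees catch fire, 3 burn out
  TT...
  TF...
  T.F.F
  TTTFT
  TTTTT
  TT.TT

TT...
TF...
T.F.F
TTTFT
TTTTT
TT.TT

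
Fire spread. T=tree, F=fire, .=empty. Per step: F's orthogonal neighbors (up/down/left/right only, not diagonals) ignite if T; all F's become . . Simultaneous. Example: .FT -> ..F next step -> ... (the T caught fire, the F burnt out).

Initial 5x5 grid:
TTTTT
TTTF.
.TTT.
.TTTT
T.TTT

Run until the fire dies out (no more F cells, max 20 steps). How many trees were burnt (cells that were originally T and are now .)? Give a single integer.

Answer: 18

Derivation:
Step 1: +3 fires, +1 burnt (F count now 3)
Step 2: +5 fires, +3 burnt (F count now 5)
Step 3: +6 fires, +5 burnt (F count now 6)
Step 4: +4 fires, +6 burnt (F count now 4)
Step 5: +0 fires, +4 burnt (F count now 0)
Fire out after step 5
Initially T: 19, now '.': 24
Total burnt (originally-T cells now '.'): 18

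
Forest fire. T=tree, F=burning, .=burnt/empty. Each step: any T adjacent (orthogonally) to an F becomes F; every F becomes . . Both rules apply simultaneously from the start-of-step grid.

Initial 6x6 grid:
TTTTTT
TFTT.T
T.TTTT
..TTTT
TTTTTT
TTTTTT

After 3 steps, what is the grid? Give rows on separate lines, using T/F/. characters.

Step 1: 3 trees catch fire, 1 burn out
  TFTTTT
  F.FT.T
  T.TTTT
  ..TTTT
  TTTTTT
  TTTTTT
Step 2: 5 trees catch fire, 3 burn out
  F.FTTT
  ...F.T
  F.FTTT
  ..TTTT
  TTTTTT
  TTTTTT
Step 3: 3 trees catch fire, 5 burn out
  ...FTT
  .....T
  ...FTT
  ..FTTT
  TTTTTT
  TTTTTT

...FTT
.....T
...FTT
..FTTT
TTTTTT
TTTTTT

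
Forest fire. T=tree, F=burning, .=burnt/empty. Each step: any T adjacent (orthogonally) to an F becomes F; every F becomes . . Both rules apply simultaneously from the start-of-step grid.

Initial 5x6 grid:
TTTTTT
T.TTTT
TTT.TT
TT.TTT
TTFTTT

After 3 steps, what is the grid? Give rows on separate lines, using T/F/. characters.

Step 1: 2 trees catch fire, 1 burn out
  TTTTTT
  T.TTTT
  TTT.TT
  TT.TTT
  TF.FTT
Step 2: 4 trees catch fire, 2 burn out
  TTTTTT
  T.TTTT
  TTT.TT
  TF.FTT
  F...FT
Step 3: 4 trees catch fire, 4 burn out
  TTTTTT
  T.TTTT
  TFT.TT
  F...FT
  .....F

TTTTTT
T.TTTT
TFT.TT
F...FT
.....F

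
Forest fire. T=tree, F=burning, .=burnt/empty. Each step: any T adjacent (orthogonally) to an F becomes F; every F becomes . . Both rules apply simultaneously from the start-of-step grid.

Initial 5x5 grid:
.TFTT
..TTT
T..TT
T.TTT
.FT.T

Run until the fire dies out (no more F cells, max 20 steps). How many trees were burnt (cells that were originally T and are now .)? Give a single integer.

Step 1: +4 fires, +2 burnt (F count now 4)
Step 2: +3 fires, +4 burnt (F count now 3)
Step 3: +3 fires, +3 burnt (F count now 3)
Step 4: +2 fires, +3 burnt (F count now 2)
Step 5: +1 fires, +2 burnt (F count now 1)
Step 6: +0 fires, +1 burnt (F count now 0)
Fire out after step 6
Initially T: 15, now '.': 23
Total burnt (originally-T cells now '.'): 13

Answer: 13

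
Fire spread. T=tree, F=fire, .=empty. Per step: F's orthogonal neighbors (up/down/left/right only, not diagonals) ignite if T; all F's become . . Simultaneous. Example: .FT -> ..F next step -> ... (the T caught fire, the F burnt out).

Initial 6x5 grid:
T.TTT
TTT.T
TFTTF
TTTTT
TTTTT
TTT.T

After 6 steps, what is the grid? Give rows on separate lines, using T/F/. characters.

Step 1: 7 trees catch fire, 2 burn out
  T.TTT
  TFT.F
  F.FF.
  TFTTF
  TTTTT
  TTT.T
Step 2: 8 trees catch fire, 7 burn out
  T.TTF
  F.F..
  .....
  F.FF.
  TFTTF
  TTT.T
Step 3: 8 trees catch fire, 8 burn out
  F.FF.
  .....
  .....
  .....
  F.FF.
  TFT.F
Step 4: 2 trees catch fire, 8 burn out
  .....
  .....
  .....
  .....
  .....
  F.F..
Step 5: 0 trees catch fire, 2 burn out
  .....
  .....
  .....
  .....
  .....
  .....
Step 6: 0 trees catch fire, 0 burn out
  .....
  .....
  .....
  .....
  .....
  .....

.....
.....
.....
.....
.....
.....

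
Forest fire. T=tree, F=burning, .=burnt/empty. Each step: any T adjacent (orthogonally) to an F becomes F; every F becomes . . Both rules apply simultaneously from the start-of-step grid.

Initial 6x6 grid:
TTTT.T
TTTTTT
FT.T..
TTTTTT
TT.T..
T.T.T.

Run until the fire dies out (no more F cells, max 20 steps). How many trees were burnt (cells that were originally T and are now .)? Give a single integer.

Step 1: +3 fires, +1 burnt (F count now 3)
Step 2: +4 fires, +3 burnt (F count now 4)
Step 3: +5 fires, +4 burnt (F count now 5)
Step 4: +3 fires, +5 burnt (F count now 3)
Step 5: +5 fires, +3 burnt (F count now 5)
Step 6: +2 fires, +5 burnt (F count now 2)
Step 7: +1 fires, +2 burnt (F count now 1)
Step 8: +0 fires, +1 burnt (F count now 0)
Fire out after step 8
Initially T: 25, now '.': 34
Total burnt (originally-T cells now '.'): 23

Answer: 23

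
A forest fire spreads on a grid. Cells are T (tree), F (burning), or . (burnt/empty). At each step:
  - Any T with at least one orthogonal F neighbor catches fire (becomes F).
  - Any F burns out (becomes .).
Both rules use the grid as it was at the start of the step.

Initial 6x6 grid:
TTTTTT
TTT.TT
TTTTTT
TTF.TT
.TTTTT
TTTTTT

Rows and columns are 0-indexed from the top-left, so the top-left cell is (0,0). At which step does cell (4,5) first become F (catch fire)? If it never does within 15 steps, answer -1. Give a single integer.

Step 1: cell (4,5)='T' (+3 fires, +1 burnt)
Step 2: cell (4,5)='T' (+7 fires, +3 burnt)
Step 3: cell (4,5)='T' (+7 fires, +7 burnt)
Step 4: cell (4,5)='F' (+9 fires, +7 burnt)
  -> target ignites at step 4
Step 5: cell (4,5)='.' (+5 fires, +9 burnt)
Step 6: cell (4,5)='.' (+1 fires, +5 burnt)
Step 7: cell (4,5)='.' (+0 fires, +1 burnt)
  fire out at step 7

4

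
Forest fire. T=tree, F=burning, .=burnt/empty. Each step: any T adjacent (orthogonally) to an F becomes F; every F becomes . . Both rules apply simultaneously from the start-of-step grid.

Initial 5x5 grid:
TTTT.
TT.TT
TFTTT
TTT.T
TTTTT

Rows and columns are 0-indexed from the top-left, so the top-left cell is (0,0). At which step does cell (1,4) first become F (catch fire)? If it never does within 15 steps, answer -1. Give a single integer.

Step 1: cell (1,4)='T' (+4 fires, +1 burnt)
Step 2: cell (1,4)='T' (+6 fires, +4 burnt)
Step 3: cell (1,4)='T' (+6 fires, +6 burnt)
Step 4: cell (1,4)='F' (+4 fires, +6 burnt)
  -> target ignites at step 4
Step 5: cell (1,4)='.' (+1 fires, +4 burnt)
Step 6: cell (1,4)='.' (+0 fires, +1 burnt)
  fire out at step 6

4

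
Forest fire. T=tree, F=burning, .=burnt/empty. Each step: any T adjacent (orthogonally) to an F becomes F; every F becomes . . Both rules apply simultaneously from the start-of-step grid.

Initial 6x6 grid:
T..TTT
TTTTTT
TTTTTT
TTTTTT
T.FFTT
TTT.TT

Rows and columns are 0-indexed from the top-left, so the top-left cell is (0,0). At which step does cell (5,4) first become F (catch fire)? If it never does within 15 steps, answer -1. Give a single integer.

Step 1: cell (5,4)='T' (+4 fires, +2 burnt)
Step 2: cell (5,4)='F' (+7 fires, +4 burnt)
  -> target ignites at step 2
Step 3: cell (5,4)='.' (+8 fires, +7 burnt)
Step 4: cell (5,4)='.' (+6 fires, +8 burnt)
Step 5: cell (5,4)='.' (+3 fires, +6 burnt)
Step 6: cell (5,4)='.' (+2 fires, +3 burnt)
Step 7: cell (5,4)='.' (+0 fires, +2 burnt)
  fire out at step 7

2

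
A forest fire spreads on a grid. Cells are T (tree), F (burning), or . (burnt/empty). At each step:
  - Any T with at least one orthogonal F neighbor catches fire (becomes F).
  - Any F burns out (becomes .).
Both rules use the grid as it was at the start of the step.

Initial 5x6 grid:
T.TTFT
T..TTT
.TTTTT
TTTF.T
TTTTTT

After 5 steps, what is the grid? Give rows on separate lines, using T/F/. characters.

Step 1: 6 trees catch fire, 2 burn out
  T.TF.F
  T..TFT
  .TTFTT
  TTF..T
  TTTFTT
Step 2: 8 trees catch fire, 6 burn out
  T.F...
  T..F.F
  .TF.FT
  TF...T
  TTF.FT
Step 3: 5 trees catch fire, 8 burn out
  T.....
  T.....
  .F...F
  F....T
  TF...F
Step 4: 2 trees catch fire, 5 burn out
  T.....
  T.....
  ......
  .....F
  F.....
Step 5: 0 trees catch fire, 2 burn out
  T.....
  T.....
  ......
  ......
  ......

T.....
T.....
......
......
......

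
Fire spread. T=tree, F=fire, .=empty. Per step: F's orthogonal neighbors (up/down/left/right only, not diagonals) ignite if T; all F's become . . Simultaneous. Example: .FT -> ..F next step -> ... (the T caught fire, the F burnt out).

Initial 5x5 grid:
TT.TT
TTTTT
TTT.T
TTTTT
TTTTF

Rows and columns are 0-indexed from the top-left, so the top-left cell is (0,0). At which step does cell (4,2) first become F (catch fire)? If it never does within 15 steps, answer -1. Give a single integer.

Step 1: cell (4,2)='T' (+2 fires, +1 burnt)
Step 2: cell (4,2)='F' (+3 fires, +2 burnt)
  -> target ignites at step 2
Step 3: cell (4,2)='.' (+3 fires, +3 burnt)
Step 4: cell (4,2)='.' (+5 fires, +3 burnt)
Step 5: cell (4,2)='.' (+4 fires, +5 burnt)
Step 6: cell (4,2)='.' (+2 fires, +4 burnt)
Step 7: cell (4,2)='.' (+2 fires, +2 burnt)
Step 8: cell (4,2)='.' (+1 fires, +2 burnt)
Step 9: cell (4,2)='.' (+0 fires, +1 burnt)
  fire out at step 9

2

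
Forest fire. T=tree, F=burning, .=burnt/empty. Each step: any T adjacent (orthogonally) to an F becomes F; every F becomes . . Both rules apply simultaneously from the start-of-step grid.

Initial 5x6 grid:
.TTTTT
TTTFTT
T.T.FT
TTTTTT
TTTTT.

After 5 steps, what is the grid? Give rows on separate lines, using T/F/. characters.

Step 1: 5 trees catch fire, 2 burn out
  .TTFTT
  TTF.FT
  T.T..F
  TTTTFT
  TTTTT.
Step 2: 8 trees catch fire, 5 burn out
  .TF.FT
  TF...F
  T.F...
  TTTF.F
  TTTTF.
Step 3: 5 trees catch fire, 8 burn out
  .F...F
  F.....
  T.....
  TTF...
  TTTF..
Step 4: 3 trees catch fire, 5 burn out
  ......
  ......
  F.....
  TF....
  TTF...
Step 5: 2 trees catch fire, 3 burn out
  ......
  ......
  ......
  F.....
  TF....

......
......
......
F.....
TF....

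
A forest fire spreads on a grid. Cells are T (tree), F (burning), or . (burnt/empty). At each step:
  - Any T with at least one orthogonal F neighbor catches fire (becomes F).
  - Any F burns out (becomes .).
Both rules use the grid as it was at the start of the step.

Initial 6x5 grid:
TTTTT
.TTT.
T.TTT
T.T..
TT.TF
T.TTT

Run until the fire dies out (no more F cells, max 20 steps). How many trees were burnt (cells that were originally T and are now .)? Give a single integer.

Answer: 4

Derivation:
Step 1: +2 fires, +1 burnt (F count now 2)
Step 2: +1 fires, +2 burnt (F count now 1)
Step 3: +1 fires, +1 burnt (F count now 1)
Step 4: +0 fires, +1 burnt (F count now 0)
Fire out after step 4
Initially T: 21, now '.': 13
Total burnt (originally-T cells now '.'): 4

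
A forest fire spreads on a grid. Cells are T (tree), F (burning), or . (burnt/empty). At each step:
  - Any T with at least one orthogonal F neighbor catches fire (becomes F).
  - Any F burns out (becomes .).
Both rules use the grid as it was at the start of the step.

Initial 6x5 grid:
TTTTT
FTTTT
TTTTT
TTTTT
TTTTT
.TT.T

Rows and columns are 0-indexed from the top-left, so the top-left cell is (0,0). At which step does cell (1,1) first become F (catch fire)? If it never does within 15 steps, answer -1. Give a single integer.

Step 1: cell (1,1)='F' (+3 fires, +1 burnt)
  -> target ignites at step 1
Step 2: cell (1,1)='.' (+4 fires, +3 burnt)
Step 3: cell (1,1)='.' (+5 fires, +4 burnt)
Step 4: cell (1,1)='.' (+5 fires, +5 burnt)
Step 5: cell (1,1)='.' (+5 fires, +5 burnt)
Step 6: cell (1,1)='.' (+3 fires, +5 burnt)
Step 7: cell (1,1)='.' (+1 fires, +3 burnt)
Step 8: cell (1,1)='.' (+1 fires, +1 burnt)
Step 9: cell (1,1)='.' (+0 fires, +1 burnt)
  fire out at step 9

1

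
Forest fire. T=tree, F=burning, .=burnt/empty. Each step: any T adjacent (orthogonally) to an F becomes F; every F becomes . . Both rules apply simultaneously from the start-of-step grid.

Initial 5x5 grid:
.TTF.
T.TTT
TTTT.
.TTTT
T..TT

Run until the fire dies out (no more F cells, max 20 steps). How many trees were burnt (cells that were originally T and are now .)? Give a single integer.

Step 1: +2 fires, +1 burnt (F count now 2)
Step 2: +4 fires, +2 burnt (F count now 4)
Step 3: +2 fires, +4 burnt (F count now 2)
Step 4: +4 fires, +2 burnt (F count now 4)
Step 5: +3 fires, +4 burnt (F count now 3)
Step 6: +1 fires, +3 burnt (F count now 1)
Step 7: +0 fires, +1 burnt (F count now 0)
Fire out after step 7
Initially T: 17, now '.': 24
Total burnt (originally-T cells now '.'): 16

Answer: 16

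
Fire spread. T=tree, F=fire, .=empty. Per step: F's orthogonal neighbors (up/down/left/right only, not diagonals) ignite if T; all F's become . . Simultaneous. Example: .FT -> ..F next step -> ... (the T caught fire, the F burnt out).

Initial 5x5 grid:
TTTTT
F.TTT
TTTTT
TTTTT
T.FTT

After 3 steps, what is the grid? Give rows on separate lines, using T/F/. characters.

Step 1: 4 trees catch fire, 2 burn out
  FTTTT
  ..TTT
  FTTTT
  TTFTT
  T..FT
Step 2: 7 trees catch fire, 4 burn out
  .FTTT
  ..TTT
  .FFTT
  FF.FT
  T...F
Step 3: 5 trees catch fire, 7 burn out
  ..FTT
  ..FTT
  ...FT
  ....F
  F....

..FTT
..FTT
...FT
....F
F....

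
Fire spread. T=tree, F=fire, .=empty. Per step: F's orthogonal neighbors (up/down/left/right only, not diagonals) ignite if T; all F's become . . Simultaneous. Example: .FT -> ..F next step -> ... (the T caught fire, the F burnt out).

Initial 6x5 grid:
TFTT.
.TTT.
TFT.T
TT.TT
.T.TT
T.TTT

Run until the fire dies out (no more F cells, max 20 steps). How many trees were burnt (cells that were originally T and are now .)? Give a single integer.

Answer: 11

Derivation:
Step 1: +6 fires, +2 burnt (F count now 6)
Step 2: +4 fires, +6 burnt (F count now 4)
Step 3: +1 fires, +4 burnt (F count now 1)
Step 4: +0 fires, +1 burnt (F count now 0)
Fire out after step 4
Initially T: 20, now '.': 21
Total burnt (originally-T cells now '.'): 11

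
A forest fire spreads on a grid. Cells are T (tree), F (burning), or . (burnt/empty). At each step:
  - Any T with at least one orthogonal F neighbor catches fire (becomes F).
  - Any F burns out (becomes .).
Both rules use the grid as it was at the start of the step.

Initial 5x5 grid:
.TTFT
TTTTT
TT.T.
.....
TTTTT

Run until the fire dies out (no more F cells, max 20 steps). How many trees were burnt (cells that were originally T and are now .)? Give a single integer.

Step 1: +3 fires, +1 burnt (F count now 3)
Step 2: +4 fires, +3 burnt (F count now 4)
Step 3: +1 fires, +4 burnt (F count now 1)
Step 4: +2 fires, +1 burnt (F count now 2)
Step 5: +1 fires, +2 burnt (F count now 1)
Step 6: +0 fires, +1 burnt (F count now 0)
Fire out after step 6
Initially T: 16, now '.': 20
Total burnt (originally-T cells now '.'): 11

Answer: 11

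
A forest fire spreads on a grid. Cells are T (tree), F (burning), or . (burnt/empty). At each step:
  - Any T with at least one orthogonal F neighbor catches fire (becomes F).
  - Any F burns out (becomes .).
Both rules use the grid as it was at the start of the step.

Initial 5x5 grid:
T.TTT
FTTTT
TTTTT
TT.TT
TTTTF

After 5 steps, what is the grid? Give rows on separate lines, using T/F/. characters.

Step 1: 5 trees catch fire, 2 burn out
  F.TTT
  .FTTT
  FTTTT
  TT.TF
  TTTF.
Step 2: 6 trees catch fire, 5 burn out
  ..TTT
  ..FTT
  .FTTF
  FT.F.
  TTF..
Step 3: 8 trees catch fire, 6 burn out
  ..FTT
  ...FF
  ..FF.
  .F...
  FF...
Step 4: 2 trees catch fire, 8 burn out
  ...FF
  .....
  .....
  .....
  .....
Step 5: 0 trees catch fire, 2 burn out
  .....
  .....
  .....
  .....
  .....

.....
.....
.....
.....
.....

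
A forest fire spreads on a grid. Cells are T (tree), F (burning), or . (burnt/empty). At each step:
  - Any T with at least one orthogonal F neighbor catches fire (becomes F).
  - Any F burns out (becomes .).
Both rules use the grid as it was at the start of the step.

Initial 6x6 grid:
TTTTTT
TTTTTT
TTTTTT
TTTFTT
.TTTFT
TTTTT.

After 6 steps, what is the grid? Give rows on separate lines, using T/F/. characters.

Step 1: 6 trees catch fire, 2 burn out
  TTTTTT
  TTTTTT
  TTTFTT
  TTF.FT
  .TTF.F
  TTTTF.
Step 2: 7 trees catch fire, 6 burn out
  TTTTTT
  TTTFTT
  TTF.FT
  TF...F
  .TF...
  TTTF..
Step 3: 8 trees catch fire, 7 burn out
  TTTFTT
  TTF.FT
  TF...F
  F.....
  .F....
  TTF...
Step 4: 6 trees catch fire, 8 burn out
  TTF.FT
  TF...F
  F.....
  ......
  ......
  TF....
Step 5: 4 trees catch fire, 6 burn out
  TF...F
  F.....
  ......
  ......
  ......
  F.....
Step 6: 1 trees catch fire, 4 burn out
  F.....
  ......
  ......
  ......
  ......
  ......

F.....
......
......
......
......
......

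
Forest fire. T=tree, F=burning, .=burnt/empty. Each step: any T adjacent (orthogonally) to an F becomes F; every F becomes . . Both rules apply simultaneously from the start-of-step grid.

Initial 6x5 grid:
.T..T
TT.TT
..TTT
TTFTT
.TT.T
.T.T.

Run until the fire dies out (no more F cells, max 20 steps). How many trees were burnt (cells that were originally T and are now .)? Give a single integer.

Step 1: +4 fires, +1 burnt (F count now 4)
Step 2: +4 fires, +4 burnt (F count now 4)
Step 3: +4 fires, +4 burnt (F count now 4)
Step 4: +1 fires, +4 burnt (F count now 1)
Step 5: +1 fires, +1 burnt (F count now 1)
Step 6: +0 fires, +1 burnt (F count now 0)
Fire out after step 6
Initially T: 18, now '.': 26
Total burnt (originally-T cells now '.'): 14

Answer: 14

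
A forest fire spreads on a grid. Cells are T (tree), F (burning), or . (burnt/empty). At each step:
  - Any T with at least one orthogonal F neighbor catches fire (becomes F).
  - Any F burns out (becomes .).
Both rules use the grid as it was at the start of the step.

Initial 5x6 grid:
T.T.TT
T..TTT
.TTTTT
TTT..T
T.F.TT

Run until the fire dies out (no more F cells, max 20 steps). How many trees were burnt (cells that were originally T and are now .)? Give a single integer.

Step 1: +1 fires, +1 burnt (F count now 1)
Step 2: +2 fires, +1 burnt (F count now 2)
Step 3: +3 fires, +2 burnt (F count now 3)
Step 4: +3 fires, +3 burnt (F count now 3)
Step 5: +2 fires, +3 burnt (F count now 2)
Step 6: +3 fires, +2 burnt (F count now 3)
Step 7: +2 fires, +3 burnt (F count now 2)
Step 8: +1 fires, +2 burnt (F count now 1)
Step 9: +0 fires, +1 burnt (F count now 0)
Fire out after step 9
Initially T: 20, now '.': 27
Total burnt (originally-T cells now '.'): 17

Answer: 17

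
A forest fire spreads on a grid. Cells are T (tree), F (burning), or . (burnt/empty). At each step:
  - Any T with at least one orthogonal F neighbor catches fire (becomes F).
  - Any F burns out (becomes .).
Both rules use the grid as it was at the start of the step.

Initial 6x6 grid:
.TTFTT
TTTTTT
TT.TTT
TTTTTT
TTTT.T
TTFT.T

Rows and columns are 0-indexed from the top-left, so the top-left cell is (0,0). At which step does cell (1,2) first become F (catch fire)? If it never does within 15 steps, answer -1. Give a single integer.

Step 1: cell (1,2)='T' (+6 fires, +2 burnt)
Step 2: cell (1,2)='F' (+9 fires, +6 burnt)
  -> target ignites at step 2
Step 3: cell (1,2)='.' (+6 fires, +9 burnt)
Step 4: cell (1,2)='.' (+5 fires, +6 burnt)
Step 5: cell (1,2)='.' (+2 fires, +5 burnt)
Step 6: cell (1,2)='.' (+1 fires, +2 burnt)
Step 7: cell (1,2)='.' (+1 fires, +1 burnt)
Step 8: cell (1,2)='.' (+0 fires, +1 burnt)
  fire out at step 8

2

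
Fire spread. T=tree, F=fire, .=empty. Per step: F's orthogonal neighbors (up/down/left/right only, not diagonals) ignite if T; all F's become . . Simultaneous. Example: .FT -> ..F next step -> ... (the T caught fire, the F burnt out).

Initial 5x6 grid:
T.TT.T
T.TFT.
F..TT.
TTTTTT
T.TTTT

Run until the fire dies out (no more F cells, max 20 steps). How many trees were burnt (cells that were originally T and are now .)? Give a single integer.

Step 1: +6 fires, +2 burnt (F count now 6)
Step 2: +6 fires, +6 burnt (F count now 6)
Step 3: +3 fires, +6 burnt (F count now 3)
Step 4: +3 fires, +3 burnt (F count now 3)
Step 5: +1 fires, +3 burnt (F count now 1)
Step 6: +0 fires, +1 burnt (F count now 0)
Fire out after step 6
Initially T: 20, now '.': 29
Total burnt (originally-T cells now '.'): 19

Answer: 19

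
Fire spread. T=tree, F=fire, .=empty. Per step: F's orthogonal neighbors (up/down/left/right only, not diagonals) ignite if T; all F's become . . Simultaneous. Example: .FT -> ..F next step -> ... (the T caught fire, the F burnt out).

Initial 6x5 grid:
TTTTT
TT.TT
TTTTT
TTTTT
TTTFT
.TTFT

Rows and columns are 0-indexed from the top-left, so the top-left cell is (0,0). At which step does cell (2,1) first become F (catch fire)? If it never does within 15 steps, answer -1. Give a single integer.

Step 1: cell (2,1)='T' (+5 fires, +2 burnt)
Step 2: cell (2,1)='T' (+5 fires, +5 burnt)
Step 3: cell (2,1)='T' (+5 fires, +5 burnt)
Step 4: cell (2,1)='F' (+4 fires, +5 burnt)
  -> target ignites at step 4
Step 5: cell (2,1)='.' (+4 fires, +4 burnt)
Step 6: cell (2,1)='.' (+2 fires, +4 burnt)
Step 7: cell (2,1)='.' (+1 fires, +2 burnt)
Step 8: cell (2,1)='.' (+0 fires, +1 burnt)
  fire out at step 8

4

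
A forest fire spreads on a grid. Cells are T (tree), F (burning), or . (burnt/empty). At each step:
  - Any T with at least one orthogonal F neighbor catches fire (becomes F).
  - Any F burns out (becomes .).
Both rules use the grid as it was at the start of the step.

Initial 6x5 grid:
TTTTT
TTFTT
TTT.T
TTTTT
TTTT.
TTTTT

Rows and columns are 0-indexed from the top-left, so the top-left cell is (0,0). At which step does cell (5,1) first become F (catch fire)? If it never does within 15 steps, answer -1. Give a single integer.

Step 1: cell (5,1)='T' (+4 fires, +1 burnt)
Step 2: cell (5,1)='T' (+6 fires, +4 burnt)
Step 3: cell (5,1)='T' (+7 fires, +6 burnt)
Step 4: cell (5,1)='T' (+5 fires, +7 burnt)
Step 5: cell (5,1)='F' (+3 fires, +5 burnt)
  -> target ignites at step 5
Step 6: cell (5,1)='.' (+2 fires, +3 burnt)
Step 7: cell (5,1)='.' (+0 fires, +2 burnt)
  fire out at step 7

5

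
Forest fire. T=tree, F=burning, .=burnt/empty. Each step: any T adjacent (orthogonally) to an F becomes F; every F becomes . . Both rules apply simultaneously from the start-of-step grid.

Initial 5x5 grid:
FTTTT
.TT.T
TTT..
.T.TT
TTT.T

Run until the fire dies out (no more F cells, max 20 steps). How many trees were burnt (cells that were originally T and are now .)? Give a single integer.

Step 1: +1 fires, +1 burnt (F count now 1)
Step 2: +2 fires, +1 burnt (F count now 2)
Step 3: +3 fires, +2 burnt (F count now 3)
Step 4: +4 fires, +3 burnt (F count now 4)
Step 5: +2 fires, +4 burnt (F count now 2)
Step 6: +2 fires, +2 burnt (F count now 2)
Step 7: +0 fires, +2 burnt (F count now 0)
Fire out after step 7
Initially T: 17, now '.': 22
Total burnt (originally-T cells now '.'): 14

Answer: 14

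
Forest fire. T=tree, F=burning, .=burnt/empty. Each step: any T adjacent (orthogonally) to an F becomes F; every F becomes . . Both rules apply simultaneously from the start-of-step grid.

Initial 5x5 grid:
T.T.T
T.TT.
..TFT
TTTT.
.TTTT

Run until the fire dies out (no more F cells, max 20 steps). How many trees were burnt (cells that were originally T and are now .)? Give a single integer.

Answer: 13

Derivation:
Step 1: +4 fires, +1 burnt (F count now 4)
Step 2: +3 fires, +4 burnt (F count now 3)
Step 3: +4 fires, +3 burnt (F count now 4)
Step 4: +2 fires, +4 burnt (F count now 2)
Step 5: +0 fires, +2 burnt (F count now 0)
Fire out after step 5
Initially T: 16, now '.': 22
Total burnt (originally-T cells now '.'): 13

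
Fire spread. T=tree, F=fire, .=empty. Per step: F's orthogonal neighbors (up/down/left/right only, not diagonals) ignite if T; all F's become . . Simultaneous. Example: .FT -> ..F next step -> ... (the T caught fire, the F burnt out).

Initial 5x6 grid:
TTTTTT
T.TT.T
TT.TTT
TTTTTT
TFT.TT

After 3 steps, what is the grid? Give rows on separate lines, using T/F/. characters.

Step 1: 3 trees catch fire, 1 burn out
  TTTTTT
  T.TT.T
  TT.TTT
  TFTTTT
  F.F.TT
Step 2: 3 trees catch fire, 3 burn out
  TTTTTT
  T.TT.T
  TF.TTT
  F.FTTT
  ....TT
Step 3: 2 trees catch fire, 3 burn out
  TTTTTT
  T.TT.T
  F..TTT
  ...FTT
  ....TT

TTTTTT
T.TT.T
F..TTT
...FTT
....TT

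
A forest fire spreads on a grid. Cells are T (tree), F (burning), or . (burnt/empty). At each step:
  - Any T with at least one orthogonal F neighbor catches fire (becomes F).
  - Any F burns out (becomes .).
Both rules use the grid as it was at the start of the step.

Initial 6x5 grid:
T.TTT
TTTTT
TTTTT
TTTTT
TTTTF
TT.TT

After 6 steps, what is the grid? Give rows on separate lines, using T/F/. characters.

Step 1: 3 trees catch fire, 1 burn out
  T.TTT
  TTTTT
  TTTTT
  TTTTF
  TTTF.
  TT.TF
Step 2: 4 trees catch fire, 3 burn out
  T.TTT
  TTTTT
  TTTTF
  TTTF.
  TTF..
  TT.F.
Step 3: 4 trees catch fire, 4 burn out
  T.TTT
  TTTTF
  TTTF.
  TTF..
  TF...
  TT...
Step 4: 6 trees catch fire, 4 burn out
  T.TTF
  TTTF.
  TTF..
  TF...
  F....
  TF...
Step 5: 5 trees catch fire, 6 burn out
  T.TF.
  TTF..
  TF...
  F....
  .....
  F....
Step 6: 3 trees catch fire, 5 burn out
  T.F..
  TF...
  F....
  .....
  .....
  .....

T.F..
TF...
F....
.....
.....
.....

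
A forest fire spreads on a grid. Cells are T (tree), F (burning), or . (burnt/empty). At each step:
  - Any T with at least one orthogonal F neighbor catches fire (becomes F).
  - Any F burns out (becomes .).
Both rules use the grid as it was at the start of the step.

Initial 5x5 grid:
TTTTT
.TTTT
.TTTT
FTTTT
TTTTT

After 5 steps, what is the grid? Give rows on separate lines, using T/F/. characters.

Step 1: 2 trees catch fire, 1 burn out
  TTTTT
  .TTTT
  .TTTT
  .FTTT
  FTTTT
Step 2: 3 trees catch fire, 2 burn out
  TTTTT
  .TTTT
  .FTTT
  ..FTT
  .FTTT
Step 3: 4 trees catch fire, 3 burn out
  TTTTT
  .FTTT
  ..FTT
  ...FT
  ..FTT
Step 4: 5 trees catch fire, 4 burn out
  TFTTT
  ..FTT
  ...FT
  ....F
  ...FT
Step 5: 5 trees catch fire, 5 burn out
  F.FTT
  ...FT
  ....F
  .....
  ....F

F.FTT
...FT
....F
.....
....F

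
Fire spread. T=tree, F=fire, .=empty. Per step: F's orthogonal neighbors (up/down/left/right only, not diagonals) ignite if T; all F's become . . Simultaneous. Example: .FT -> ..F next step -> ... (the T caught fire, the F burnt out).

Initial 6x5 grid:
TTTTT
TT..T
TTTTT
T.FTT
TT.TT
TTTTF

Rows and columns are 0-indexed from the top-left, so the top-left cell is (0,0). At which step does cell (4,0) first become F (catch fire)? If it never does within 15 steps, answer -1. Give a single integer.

Step 1: cell (4,0)='T' (+4 fires, +2 burnt)
Step 2: cell (4,0)='T' (+5 fires, +4 burnt)
Step 3: cell (4,0)='T' (+4 fires, +5 burnt)
Step 4: cell (4,0)='T' (+6 fires, +4 burnt)
Step 5: cell (4,0)='F' (+4 fires, +6 burnt)
  -> target ignites at step 5
Step 6: cell (4,0)='.' (+1 fires, +4 burnt)
Step 7: cell (4,0)='.' (+0 fires, +1 burnt)
  fire out at step 7

5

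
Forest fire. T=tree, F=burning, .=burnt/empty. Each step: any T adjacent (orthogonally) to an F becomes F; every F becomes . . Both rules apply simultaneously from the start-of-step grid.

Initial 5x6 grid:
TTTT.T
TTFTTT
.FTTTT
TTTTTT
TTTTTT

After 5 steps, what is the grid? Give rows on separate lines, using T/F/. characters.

Step 1: 5 trees catch fire, 2 burn out
  TTFT.T
  TF.FTT
  ..FTTT
  TFTTTT
  TTTTTT
Step 2: 8 trees catch fire, 5 burn out
  TF.F.T
  F...FT
  ...FTT
  F.FTTT
  TFTTTT
Step 3: 6 trees catch fire, 8 burn out
  F....T
  .....F
  ....FT
  ...FTT
  F.FTTT
Step 4: 4 trees catch fire, 6 burn out
  .....F
  ......
  .....F
  ....FT
  ...FTT
Step 5: 2 trees catch fire, 4 burn out
  ......
  ......
  ......
  .....F
  ....FT

......
......
......
.....F
....FT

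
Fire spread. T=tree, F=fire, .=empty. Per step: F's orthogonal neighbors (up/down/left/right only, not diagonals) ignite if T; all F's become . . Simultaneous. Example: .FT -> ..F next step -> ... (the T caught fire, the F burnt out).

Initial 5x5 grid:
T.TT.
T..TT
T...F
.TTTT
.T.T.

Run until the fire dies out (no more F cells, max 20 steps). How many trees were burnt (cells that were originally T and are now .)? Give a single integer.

Answer: 10

Derivation:
Step 1: +2 fires, +1 burnt (F count now 2)
Step 2: +2 fires, +2 burnt (F count now 2)
Step 3: +3 fires, +2 burnt (F count now 3)
Step 4: +2 fires, +3 burnt (F count now 2)
Step 5: +1 fires, +2 burnt (F count now 1)
Step 6: +0 fires, +1 burnt (F count now 0)
Fire out after step 6
Initially T: 13, now '.': 22
Total burnt (originally-T cells now '.'): 10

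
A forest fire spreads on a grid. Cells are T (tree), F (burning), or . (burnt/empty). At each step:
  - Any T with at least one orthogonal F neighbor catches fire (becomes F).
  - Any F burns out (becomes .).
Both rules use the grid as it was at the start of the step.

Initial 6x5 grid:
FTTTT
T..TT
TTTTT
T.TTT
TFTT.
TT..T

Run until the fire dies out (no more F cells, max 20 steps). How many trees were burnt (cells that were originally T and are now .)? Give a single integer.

Step 1: +5 fires, +2 burnt (F count now 5)
Step 2: +6 fires, +5 burnt (F count now 6)
Step 3: +4 fires, +6 burnt (F count now 4)
Step 4: +4 fires, +4 burnt (F count now 4)
Step 5: +2 fires, +4 burnt (F count now 2)
Step 6: +0 fires, +2 burnt (F count now 0)
Fire out after step 6
Initially T: 22, now '.': 29
Total burnt (originally-T cells now '.'): 21

Answer: 21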